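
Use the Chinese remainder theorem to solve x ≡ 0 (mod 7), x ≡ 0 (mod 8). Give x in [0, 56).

0

Write x = 0 + 7·k. Then 7·k ≡ 0 − 0 ≡ 0 (mod 8).
Need 7⁻¹ mod 8. Extended Euclid on (8, 7):
8 = 1*7 + 1
7 = 7*1 + 0
Back-substitute:
1 = 8 − 7
7⁻¹ ≡ 7 (mod 8), so k ≡ 7·0 ≡ 0 (mod 8).
x = 0 + 7·0 = 0.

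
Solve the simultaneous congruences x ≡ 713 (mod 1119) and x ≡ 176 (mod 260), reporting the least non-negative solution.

Write x = 713 + 1119·k. Then 1119·k ≡ 176 − 713 ≡ 243 (mod 260).
Need 1119⁻¹ mod 260. Extended Euclid on (260, 79):
260 = 3·79 + 23
79 = 3·23 + 10
23 = 2·10 + 3
10 = 3·3 + 1
3 = 3·1 + 0
Back-substitute:
1 = 10 − 3·3
1 = −3·23 + 7·10
1 = 7·79 − 24·23
1 = −24·260 + 79·79
1119⁻¹ ≡ 79 (mod 260), so k ≡ 79·243 ≡ 217 (mod 260).
x = 713 + 1119·217 = 243536.

243536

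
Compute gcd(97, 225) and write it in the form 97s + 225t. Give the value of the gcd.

Repeated division:
225 = 2*97 + 31
97 = 3*31 + 4
31 = 7*4 + 3
4 = 1*3 + 1
3 = 3*1 + 0
gcd(97, 225) = 1.
Back-substituting:
1 = 4 − 3
1 = −31 + 8·4
1 = 8·97 − 25·31
1 = −25·225 + 58·97
So 1 = (-25)·225 + (58)·97.

1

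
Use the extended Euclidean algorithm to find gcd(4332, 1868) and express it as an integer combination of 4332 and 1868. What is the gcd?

4

Euclidean algorithm:
4332 = 2*1868 + 596
1868 = 3*596 + 80
596 = 7*80 + 36
80 = 2*36 + 8
36 = 4*8 + 4
8 = 2*4 + 0
gcd(4332, 1868) = 4.
Working backward:
4 = 36 − 4·8
4 = −4·80 + 9·36
4 = 9·596 − 67·80
4 = −67·1868 + 210·596
4 = 210·4332 − 487·1868
So 4 = (210)·4332 + (-487)·1868.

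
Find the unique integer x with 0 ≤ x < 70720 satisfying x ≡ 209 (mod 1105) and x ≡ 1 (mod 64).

53249

Write x = 209 + 1105·k. Then 1105·k ≡ 1 − 209 ≡ 48 (mod 64).
Need 1105⁻¹ mod 64. Extended Euclid on (64, 17):
64 = 3×17 + 13
17 = 1×13 + 4
13 = 3×4 + 1
4 = 4×1 + 0
Back-substitute:
1 = 13 − 3·4
1 = −3·17 + 4·13
1 = 4·64 − 15·17
1105⁻¹ ≡ 49 (mod 64), so k ≡ 49·48 ≡ 48 (mod 64).
x = 209 + 1105·48 = 53249.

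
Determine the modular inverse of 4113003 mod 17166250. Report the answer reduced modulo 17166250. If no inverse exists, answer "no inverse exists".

16723417

Extended Euclidean algorithm:
17166250 = 4·4113003 + 714238
4113003 = 5·714238 + 541813
714238 = 1·541813 + 172425
541813 = 3·172425 + 24538
172425 = 7·24538 + 659
24538 = 37·659 + 155
659 = 4·155 + 39
155 = 3·39 + 38
39 = 1·38 + 1
38 = 38·1 + 0
The gcd is 1. Working backward:
1 = 39 − 38
1 = −155 + 4·39
1 = 4·659 − 17·155
1 = −17·24538 + 633·659
1 = 633·172425 − 4448·24538
1 = −4448·541813 + 13977·172425
1 = 13977·714238 − 18425·541813
1 = −18425·4113003 + 106102·714238
1 = 106102·17166250 − 442833·4113003
So 4113003·(-442833) ≡ 1 (mod 17166250), and -442833 ≡ 16723417 (mod 17166250).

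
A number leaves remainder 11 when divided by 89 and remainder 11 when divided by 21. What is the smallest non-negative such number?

Write x = 11 + 89·k. Then 89·k ≡ 11 − 11 ≡ 0 (mod 21).
Need 89⁻¹ mod 21. Extended Euclid on (21, 5):
21 = 4×5 + 1
5 = 5×1 + 0
Back-substitute:
1 = 21 − 4·5
89⁻¹ ≡ 17 (mod 21), so k ≡ 17·0 ≡ 0 (mod 21).
x = 11 + 89·0 = 11.

11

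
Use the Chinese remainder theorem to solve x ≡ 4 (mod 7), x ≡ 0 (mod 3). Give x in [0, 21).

18

Write x = 4 + 7·k. Then 7·k ≡ 0 − 4 ≡ 2 (mod 3).
Need 7⁻¹ mod 3. Extended Euclid on (3, 1):
3 = 3·1 + 0
7⁻¹ ≡ 1 (mod 3), so k ≡ 1·2 ≡ 2 (mod 3).
x = 4 + 7·2 = 18.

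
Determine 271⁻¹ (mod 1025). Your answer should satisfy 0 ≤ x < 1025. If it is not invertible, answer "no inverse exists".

Extended Euclidean algorithm:
1025 = 3*271 + 212
271 = 1*212 + 59
212 = 3*59 + 35
59 = 1*35 + 24
35 = 1*24 + 11
24 = 2*11 + 2
11 = 5*2 + 1
2 = 2*1 + 0
The gcd is 1. Working backward:
1 = 11 − 5·2
1 = −5·24 + 11·11
1 = 11·35 − 16·24
1 = −16·59 + 27·35
1 = 27·212 − 97·59
1 = −97·271 + 124·212
1 = 124·1025 − 469·271
Hence 271⁻¹ ≡ -469 ≡ 556 (mod 1025).

556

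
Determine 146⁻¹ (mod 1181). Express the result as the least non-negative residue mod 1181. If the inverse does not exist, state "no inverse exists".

gcd(1181, 146) by repeated division:
1181 = 8·146 + 13
146 = 11·13 + 3
13 = 4·3 + 1
3 = 3·1 + 0
gcd = 1, so the inverse exists. Back-substitute:
1 = 13 − 4·3
1 = −4·146 + 45·13
1 = 45·1181 − 364·146
Hence 146⁻¹ ≡ -364 ≡ 817 (mod 1181).

817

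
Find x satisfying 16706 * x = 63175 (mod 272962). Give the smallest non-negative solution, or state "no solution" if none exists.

gcd(16706, 272962):
272962 = 16*16706 + 5666
16706 = 2*5666 + 5374
5666 = 1*5374 + 292
5374 = 18*292 + 118
292 = 2*118 + 56
118 = 2*56 + 6
56 = 9*6 + 2
6 = 3*2 + 0
gcd = 2, but 2 ∤ 63175, so the congruence has no solution.

no solution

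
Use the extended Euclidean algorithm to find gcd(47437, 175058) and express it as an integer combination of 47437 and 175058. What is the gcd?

Repeated division:
175058 = 3×47437 + 32747
47437 = 1×32747 + 14690
32747 = 2×14690 + 3367
14690 = 4×3367 + 1222
3367 = 2×1222 + 923
1222 = 1×923 + 299
923 = 3×299 + 26
299 = 11×26 + 13
26 = 2×13 + 0
gcd(47437, 175058) = 13.
Back-substituting:
13 = 299 − 11·26
13 = −11·923 + 34·299
13 = 34·1222 − 45·923
13 = −45·3367 + 124·1222
13 = 124·14690 − 541·3367
13 = −541·32747 + 1206·14690
13 = 1206·47437 − 1747·32747
13 = −1747·175058 + 6447·47437
So 13 = (-1747)·175058 + (6447)·47437.

13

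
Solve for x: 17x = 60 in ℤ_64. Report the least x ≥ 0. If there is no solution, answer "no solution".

First find gcd(17, 64):
64 = 3·17 + 13
17 = 1·13 + 4
13 = 3·4 + 1
4 = 4·1 + 0
gcd = 1, so a unique solution mod 64 exists.
Back-substitute for the Bézout coefficients:
1 = 13 − 3·4
1 = −3·17 + 4·13
1 = 4·64 − 15·17
So 17·(-15) ≡ 1 (mod 64), giving 17⁻¹ ≡ 49.
x ≡ 17⁻¹·60 ≡ 49·60 ≡ 60 (mod 64).

60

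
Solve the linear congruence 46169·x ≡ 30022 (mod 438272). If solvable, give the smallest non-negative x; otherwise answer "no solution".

48822

First find gcd(46169, 438272):
438272 = 9×46169 + 22751
46169 = 2×22751 + 667
22751 = 34×667 + 73
667 = 9×73 + 10
73 = 7×10 + 3
10 = 3×3 + 1
3 = 3×1 + 0
gcd = 1, so a unique solution mod 438272 exists.
Back-substitute for the Bézout coefficients:
1 = 10 − 3·3
1 = −3·73 + 22·10
1 = 22·667 − 201·73
1 = −201·22751 + 6856·667
1 = 6856·46169 − 13913·22751
1 = −13913·438272 + 132073·46169
So 46169·(132073) ≡ 1 (mod 438272), giving 46169⁻¹ ≡ 132073.
x ≡ 46169⁻¹·30022 ≡ 132073·30022 ≡ 48822 (mod 438272).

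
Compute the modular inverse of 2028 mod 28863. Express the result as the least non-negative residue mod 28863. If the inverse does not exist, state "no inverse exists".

Euclidean algorithm on 28863, 2028:
28863 = 14·2028 + 471
2028 = 4·471 + 144
471 = 3·144 + 39
144 = 3·39 + 27
39 = 1·27 + 12
27 = 2·12 + 3
12 = 4·3 + 0
The gcd is 3, not 1, hence no inverse exists.

no inverse exists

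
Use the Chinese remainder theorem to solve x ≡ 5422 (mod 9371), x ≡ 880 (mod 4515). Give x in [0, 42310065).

Write x = 5422 + 9371·k. Then 9371·k ≡ 880 − 5422 ≡ 4488 (mod 4515).
Need 9371⁻¹ mod 4515. Extended Euclid on (4515, 341):
4515 = 13*341 + 82
341 = 4*82 + 13
82 = 6*13 + 4
13 = 3*4 + 1
4 = 4*1 + 0
Back-substitute:
1 = 13 − 3·4
1 = −3·82 + 19·13
1 = 19·341 − 79·82
1 = −79·4515 + 1046·341
9371⁻¹ ≡ 1046 (mod 4515), so k ≡ 1046·4488 ≡ 3363 (mod 4515).
x = 5422 + 9371·3363 = 31520095.

31520095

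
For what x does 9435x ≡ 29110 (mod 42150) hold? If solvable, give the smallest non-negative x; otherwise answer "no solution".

no solution

gcd(9435, 42150):
42150 = 4·9435 + 4410
9435 = 2·4410 + 615
4410 = 7·615 + 105
615 = 5·105 + 90
105 = 1·90 + 15
90 = 6·15 + 0
gcd = 15, but 15 ∤ 29110, so the congruence has no solution.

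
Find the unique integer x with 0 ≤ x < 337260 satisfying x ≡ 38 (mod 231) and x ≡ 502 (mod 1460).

301262

Write x = 38 + 231·k. Then 231·k ≡ 502 − 38 ≡ 464 (mod 1460).
Need 231⁻¹ mod 1460. Extended Euclid on (1460, 231):
1460 = 6*231 + 74
231 = 3*74 + 9
74 = 8*9 + 2
9 = 4*2 + 1
2 = 2*1 + 0
Back-substitute:
1 = 9 − 4·2
1 = −4·74 + 33·9
1 = 33·231 − 103·74
1 = −103·1460 + 651·231
231⁻¹ ≡ 651 (mod 1460), so k ≡ 651·464 ≡ 1304 (mod 1460).
x = 38 + 231·1304 = 301262.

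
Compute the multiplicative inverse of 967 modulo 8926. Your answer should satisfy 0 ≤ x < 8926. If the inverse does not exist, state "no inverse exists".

4523

gcd(8926, 967) by repeated division:
8926 = 9×967 + 223
967 = 4×223 + 75
223 = 2×75 + 73
75 = 1×73 + 2
73 = 36×2 + 1
2 = 2×1 + 0
The gcd is 1. Working backward:
1 = 73 − 36·2
1 = −36·75 + 37·73
1 = 37·223 − 110·75
1 = −110·967 + 477·223
1 = 477·8926 − 4403·967
Hence 967⁻¹ ≡ -4403 ≡ 4523 (mod 8926).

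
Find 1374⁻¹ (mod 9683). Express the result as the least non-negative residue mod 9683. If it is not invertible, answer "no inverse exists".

Apply the Euclidean algorithm to 9683 and 1374:
9683 = 7*1374 + 65
1374 = 21*65 + 9
65 = 7*9 + 2
9 = 4*2 + 1
2 = 2*1 + 0
Since gcd(1374, 9683) = 1, back-substitute to write 1 as a combination:
1 = 9 − 4·2
1 = −4·65 + 29·9
1 = 29·1374 − 613·65
1 = −613·9683 + 4320·1374
So 1374·4320 ≡ 1 (mod 9683).

4320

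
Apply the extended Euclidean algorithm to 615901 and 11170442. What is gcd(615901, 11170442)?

Euclidean algorithm:
11170442 = 18×615901 + 84224
615901 = 7×84224 + 26333
84224 = 3×26333 + 5225
26333 = 5×5225 + 208
5225 = 25×208 + 25
208 = 8×25 + 8
25 = 3×8 + 1
8 = 8×1 + 0
gcd(615901, 11170442) = 1.
Back-substituting:
1 = 25 − 3·8
1 = −3·208 + 25·25
1 = 25·5225 − 628·208
1 = −628·26333 + 3165·5225
1 = 3165·84224 − 10123·26333
1 = −10123·615901 + 74026·84224
1 = 74026·11170442 − 1342591·615901
So 1 = (74026)·11170442 + (-1342591)·615901.

1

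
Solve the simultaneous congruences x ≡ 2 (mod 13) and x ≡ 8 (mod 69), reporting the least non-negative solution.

Write x = 2 + 13·k. Then 13·k ≡ 8 − 2 ≡ 6 (mod 69).
Need 13⁻¹ mod 69. Extended Euclid on (69, 13):
69 = 5·13 + 4
13 = 3·4 + 1
4 = 4·1 + 0
Back-substitute:
1 = 13 − 3·4
1 = −3·69 + 16·13
13⁻¹ ≡ 16 (mod 69), so k ≡ 16·6 ≡ 27 (mod 69).
x = 2 + 13·27 = 353.

353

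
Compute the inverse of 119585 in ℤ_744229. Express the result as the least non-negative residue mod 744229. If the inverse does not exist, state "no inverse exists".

Extended Euclidean algorithm:
744229 = 6·119585 + 26719
119585 = 4·26719 + 12709
26719 = 2·12709 + 1301
12709 = 9·1301 + 1000
1301 = 1·1000 + 301
1000 = 3·301 + 97
301 = 3·97 + 10
97 = 9·10 + 7
10 = 1·7 + 3
7 = 2·3 + 1
3 = 3·1 + 0
gcd = 1, so the inverse exists. Back-substitute:
1 = 7 − 2·3
1 = −2·10 + 3·7
1 = 3·97 − 29·10
1 = −29·301 + 90·97
1 = 90·1000 − 299·301
1 = −299·1301 + 389·1000
1 = 389·12709 − 3800·1301
1 = −3800·26719 + 7989·12709
1 = 7989·119585 − 35756·26719
1 = −35756·744229 + 222525·119585
So 119585·222525 ≡ 1 (mod 744229).

222525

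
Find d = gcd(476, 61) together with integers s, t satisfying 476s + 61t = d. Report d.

Repeated division:
476 = 7·61 + 49
61 = 1·49 + 12
49 = 4·12 + 1
12 = 12·1 + 0
gcd(476, 61) = 1.
Working backward:
1 = 49 − 4·12
1 = −4·61 + 5·49
1 = 5·476 − 39·61
So 1 = (5)·476 + (-39)·61.

1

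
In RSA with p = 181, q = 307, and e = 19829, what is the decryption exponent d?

44069

φ(n) = (p−1)(q−1) = 180·306 = 55080.
Need d with 19829·d ≡ 1 (mod 55080). Apply the extended Euclidean algorithm:
55080 = 2*19829 + 15422
19829 = 1*15422 + 4407
15422 = 3*4407 + 2201
4407 = 2*2201 + 5
2201 = 440*5 + 1
5 = 5*1 + 0
Back-substitute:
1 = 2201 − 440·5
1 = −440·4407 + 881·2201
1 = 881·15422 − 3083·4407
1 = −3083·19829 + 3964·15422
1 = 3964·55080 − 11011·19829
So 19829·(-11011) ≡ 1 (mod 55080), hence d ≡ -11011 ≡ 44069 (mod 55080).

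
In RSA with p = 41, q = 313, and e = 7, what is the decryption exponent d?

φ(n) = (p−1)(q−1) = 40·312 = 12480.
Need d with 7·d ≡ 1 (mod 12480). Apply the extended Euclidean algorithm:
12480 = 1782·7 + 6
7 = 1·6 + 1
6 = 6·1 + 0
Back-substitute:
1 = 7 − 6
1 = −12480 + 1783·7
So 7·1783 ≡ 1 (mod 12480), hence d = 1783.

1783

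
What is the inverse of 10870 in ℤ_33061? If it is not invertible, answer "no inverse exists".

Run Euclid on (33061, 10870):
33061 = 3·10870 + 451
10870 = 24·451 + 46
451 = 9·46 + 37
46 = 1·37 + 9
37 = 4·9 + 1
9 = 9·1 + 0
gcd = 1, so the inverse exists. Back-substitute:
1 = 37 − 4·9
1 = −4·46 + 5·37
1 = 5·451 − 49·46
1 = −49·10870 + 1181·451
1 = 1181·33061 − 3592·10870
So 10870·(-3592) ≡ 1 (mod 33061), and -3592 ≡ 29469 (mod 33061).

29469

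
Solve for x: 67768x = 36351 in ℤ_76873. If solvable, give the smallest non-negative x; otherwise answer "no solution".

First find gcd(67768, 76873):
76873 = 1·67768 + 9105
67768 = 7·9105 + 4033
9105 = 2·4033 + 1039
4033 = 3·1039 + 916
1039 = 1·916 + 123
916 = 7·123 + 55
123 = 2·55 + 13
55 = 4·13 + 3
13 = 4·3 + 1
3 = 3·1 + 0
gcd = 1, so a unique solution mod 76873 exists.
Back-substitute for the Bézout coefficients:
1 = 13 − 4·3
1 = −4·55 + 17·13
1 = 17·123 − 38·55
1 = −38·916 + 283·123
1 = 283·1039 − 321·916
1 = −321·4033 + 1246·1039
1 = 1246·9105 − 2813·4033
1 = −2813·67768 + 20937·9105
1 = 20937·76873 − 23750·67768
So 67768·(-23750) ≡ 1 (mod 76873), giving 67768⁻¹ ≡ 53123.
x ≡ 67768⁻¹·36351 ≡ 53123·36351 ≡ 24413 (mod 76873).

24413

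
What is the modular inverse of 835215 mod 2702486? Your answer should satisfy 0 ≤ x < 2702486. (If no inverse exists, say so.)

Extended Euclidean algorithm:
2702486 = 3·835215 + 196841
835215 = 4·196841 + 47851
196841 = 4·47851 + 5437
47851 = 8·5437 + 4355
5437 = 1·4355 + 1082
4355 = 4·1082 + 27
1082 = 40·27 + 2
27 = 13·2 + 1
2 = 2·1 + 0
The gcd is 1. Working backward:
1 = 27 − 13·2
1 = −13·1082 + 521·27
1 = 521·4355 − 2097·1082
1 = −2097·5437 + 2618·4355
1 = 2618·47851 − 23041·5437
1 = −23041·196841 + 94782·47851
1 = 94782·835215 − 402169·196841
1 = −402169·2702486 + 1301289·835215
So 835215·1301289 ≡ 1 (mod 2702486).

1301289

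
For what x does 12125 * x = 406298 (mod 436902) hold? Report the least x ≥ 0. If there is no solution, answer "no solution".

176632

First find gcd(12125, 436902):
436902 = 36×12125 + 402
12125 = 30×402 + 65
402 = 6×65 + 12
65 = 5×12 + 5
12 = 2×5 + 2
5 = 2×2 + 1
2 = 2×1 + 0
gcd = 1, so a unique solution mod 436902 exists.
Back-substitute for the Bézout coefficients:
1 = 5 − 2·2
1 = −2·12 + 5·5
1 = 5·65 − 27·12
1 = −27·402 + 167·65
1 = 167·12125 − 5037·402
1 = −5037·436902 + 181499·12125
So 12125·(181499) ≡ 1 (mod 436902), giving 12125⁻¹ ≡ 181499.
x ≡ 12125⁻¹·406298 ≡ 181499·406298 ≡ 176632 (mod 436902).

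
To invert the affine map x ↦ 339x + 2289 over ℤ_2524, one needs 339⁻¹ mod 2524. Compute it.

819

Apply the Euclidean algorithm to 2524 and 339:
2524 = 7·339 + 151
339 = 2·151 + 37
151 = 4·37 + 3
37 = 12·3 + 1
3 = 3·1 + 0
Since gcd(339, 2524) = 1, back-substitute to write 1 as a combination:
1 = 37 − 12·3
1 = −12·151 + 49·37
1 = 49·339 − 110·151
1 = −110·2524 + 819·339
So 339·819 ≡ 1 (mod 2524).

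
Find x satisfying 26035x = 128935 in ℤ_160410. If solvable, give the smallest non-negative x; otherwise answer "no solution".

First find gcd(26035, 160410):
160410 = 6×26035 + 4200
26035 = 6×4200 + 835
4200 = 5×835 + 25
835 = 33×25 + 10
25 = 2×10 + 5
10 = 2×5 + 0
gcd = 5 and 5 | 128935, so solutions exist. Divide through by 5: 5207x ≡ 25787 (mod 32082).
Now find 5207⁻¹ mod 32082:
32082 = 6×5207 + 840
5207 = 6×840 + 167
840 = 5×167 + 5
167 = 33×5 + 2
5 = 2×2 + 1
2 = 2×1 + 0
Back-substitute:
1 = 5 − 2·2
1 = −2·167 + 67·5
1 = 67·840 − 337·167
1 = −337·5207 + 2089·840
1 = 2089·32082 − 12871·5207
So 5207·(-12871) ≡ 1 (mod 32082), i.e. 5207⁻¹ ≡ 19211.
Then x ≡ 19211·25787 ≡ 15895 (mod 32082); the smallest non-negative solution is x = 15895.

15895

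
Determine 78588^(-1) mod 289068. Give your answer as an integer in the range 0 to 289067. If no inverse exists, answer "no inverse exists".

no inverse exists

Compute gcd(78588, 289068):
289068 = 3*78588 + 53304
78588 = 1*53304 + 25284
53304 = 2*25284 + 2736
25284 = 9*2736 + 660
2736 = 4*660 + 96
660 = 6*96 + 84
96 = 1*84 + 12
84 = 7*12 + 0
gcd(78588, 289068) = 12 ≠ 1, so 78588 has no multiplicative inverse modulo 289068.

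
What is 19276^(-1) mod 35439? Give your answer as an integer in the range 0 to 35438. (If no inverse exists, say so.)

Run Euclid on (35439, 19276):
35439 = 1×19276 + 16163
19276 = 1×16163 + 3113
16163 = 5×3113 + 598
3113 = 5×598 + 123
598 = 4×123 + 106
123 = 1×106 + 17
106 = 6×17 + 4
17 = 4×4 + 1
4 = 4×1 + 0
Since gcd(19276, 35439) = 1, back-substitute to write 1 as a combination:
1 = 17 − 4·4
1 = −4·106 + 25·17
1 = 25·123 − 29·106
1 = −29·598 + 141·123
1 = 141·3113 − 734·598
1 = −734·16163 + 3811·3113
1 = 3811·19276 − 4545·16163
1 = −4545·35439 + 8356·19276
So 19276·8356 ≡ 1 (mod 35439).

8356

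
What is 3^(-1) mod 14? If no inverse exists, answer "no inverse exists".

5

Apply the Euclidean algorithm to 14 and 3:
14 = 4*3 + 2
3 = 1*2 + 1
2 = 2*1 + 0
The gcd is 1. Working backward:
1 = 3 − 2
1 = −14 + 5·3
So 3·5 ≡ 1 (mod 14).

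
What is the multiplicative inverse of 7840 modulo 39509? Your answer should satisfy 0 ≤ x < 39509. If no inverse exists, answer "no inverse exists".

5498

Extended Euclidean algorithm:
39509 = 5·7840 + 309
7840 = 25·309 + 115
309 = 2·115 + 79
115 = 1·79 + 36
79 = 2·36 + 7
36 = 5·7 + 1
7 = 7·1 + 0
gcd = 1, so the inverse exists. Back-substitute:
1 = 36 − 5·7
1 = −5·79 + 11·36
1 = 11·115 − 16·79
1 = −16·309 + 43·115
1 = 43·7840 − 1091·309
1 = −1091·39509 + 5498·7840
So 7840·5498 ≡ 1 (mod 39509).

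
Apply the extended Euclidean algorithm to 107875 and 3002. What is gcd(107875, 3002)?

Apply Euclid's algorithm to 107875 and 3002:
107875 = 35*3002 + 2805
3002 = 1*2805 + 197
2805 = 14*197 + 47
197 = 4*47 + 9
47 = 5*9 + 2
9 = 4*2 + 1
2 = 2*1 + 0
gcd(107875, 3002) = 1.
Express as a combination:
1 = 9 − 4·2
1 = −4·47 + 21·9
1 = 21·197 − 88·47
1 = −88·2805 + 1253·197
1 = 1253·3002 − 1341·2805
1 = −1341·107875 + 48188·3002
So 1 = (-1341)·107875 + (48188)·3002.

1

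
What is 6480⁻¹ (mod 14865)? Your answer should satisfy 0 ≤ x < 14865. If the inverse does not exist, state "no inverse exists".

Compute gcd(6480, 14865):
14865 = 2*6480 + 1905
6480 = 3*1905 + 765
1905 = 2*765 + 375
765 = 2*375 + 15
375 = 25*15 + 0
Since gcd = 15 > 1, 6480 is not a unit mod 14865.

no inverse exists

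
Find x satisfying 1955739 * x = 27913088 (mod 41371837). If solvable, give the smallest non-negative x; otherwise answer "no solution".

27316390

First find gcd(1955739, 41371837):
41371837 = 21·1955739 + 301318
1955739 = 6·301318 + 147831
301318 = 2·147831 + 5656
147831 = 26·5656 + 775
5656 = 7·775 + 231
775 = 3·231 + 82
231 = 2·82 + 67
82 = 1·67 + 15
67 = 4·15 + 7
15 = 2·7 + 1
7 = 7·1 + 0
gcd = 1, so a unique solution mod 41371837 exists.
Back-substitute for the Bézout coefficients:
1 = 15 − 2·7
1 = −2·67 + 9·15
1 = 9·82 − 11·67
1 = −11·231 + 31·82
1 = 31·775 − 104·231
1 = −104·5656 + 759·775
1 = 759·147831 − 19838·5656
1 = −19838·301318 + 40435·147831
1 = 40435·1955739 − 262448·301318
1 = −262448·41371837 + 5551843·1955739
So 1955739·(5551843) ≡ 1 (mod 41371837), giving 1955739⁻¹ ≡ 5551843.
x ≡ 1955739⁻¹·27913088 ≡ 5551843·27913088 ≡ 27316390 (mod 41371837).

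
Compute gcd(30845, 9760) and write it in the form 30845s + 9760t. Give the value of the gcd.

5

Repeated division:
30845 = 3*9760 + 1565
9760 = 6*1565 + 370
1565 = 4*370 + 85
370 = 4*85 + 30
85 = 2*30 + 25
30 = 1*25 + 5
25 = 5*5 + 0
gcd(30845, 9760) = 5.
Back-substituting:
5 = 30 − 25
5 = −85 + 3·30
5 = 3·370 − 13·85
5 = −13·1565 + 55·370
5 = 55·9760 − 343·1565
5 = −343·30845 + 1084·9760
So 5 = (-343)·30845 + (1084)·9760.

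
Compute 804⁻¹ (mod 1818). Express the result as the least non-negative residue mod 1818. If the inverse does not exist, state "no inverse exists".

no inverse exists

Euclidean algorithm on 1818, 804:
1818 = 2·804 + 210
804 = 3·210 + 174
210 = 1·174 + 36
174 = 4·36 + 30
36 = 1·30 + 6
30 = 5·6 + 0
The gcd is 6, not 1, hence no inverse exists.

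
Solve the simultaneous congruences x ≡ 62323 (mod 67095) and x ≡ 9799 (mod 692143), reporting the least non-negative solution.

4248383533

Write x = 62323 + 67095·k. Then 67095·k ≡ 9799 − 62323 ≡ 639619 (mod 692143).
Need 67095⁻¹ mod 692143. Extended Euclid on (692143, 67095):
692143 = 10*67095 + 21193
67095 = 3*21193 + 3516
21193 = 6*3516 + 97
3516 = 36*97 + 24
97 = 4*24 + 1
24 = 24*1 + 0
Back-substitute:
1 = 97 − 4·24
1 = −4·3516 + 145·97
1 = 145·21193 − 874·3516
1 = −874·67095 + 2767·21193
1 = 2767·692143 − 28544·67095
67095⁻¹ ≡ 663599 (mod 692143), so k ≡ 663599·639619 ≡ 63318 (mod 692143).
x = 62323 + 67095·63318 = 4248383533.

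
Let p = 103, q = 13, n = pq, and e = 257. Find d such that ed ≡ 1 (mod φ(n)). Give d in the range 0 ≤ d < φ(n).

281

φ(n) = (p−1)(q−1) = 102·12 = 1224.
Need d with 257·d ≡ 1 (mod 1224). Apply the extended Euclidean algorithm:
1224 = 4×257 + 196
257 = 1×196 + 61
196 = 3×61 + 13
61 = 4×13 + 9
13 = 1×9 + 4
9 = 2×4 + 1
4 = 4×1 + 0
Back-substitute:
1 = 9 − 2·4
1 = −2·13 + 3·9
1 = 3·61 − 14·13
1 = −14·196 + 45·61
1 = 45·257 − 59·196
1 = −59·1224 + 281·257
So 257·281 ≡ 1 (mod 1224), hence d = 281.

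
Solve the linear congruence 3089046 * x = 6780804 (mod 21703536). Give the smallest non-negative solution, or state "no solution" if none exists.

First find gcd(3089046, 21703536):
21703536 = 7×3089046 + 80214
3089046 = 38×80214 + 40914
80214 = 1×40914 + 39300
40914 = 1×39300 + 1614
39300 = 24×1614 + 564
1614 = 2×564 + 486
564 = 1×486 + 78
486 = 6×78 + 18
78 = 4×18 + 6
18 = 3×6 + 0
gcd = 6 and 6 | 6780804, so solutions exist. Divide through by 6: 514841x ≡ 1130134 (mod 3617256).
Now find 514841⁻¹ mod 3617256:
3617256 = 7*514841 + 13369
514841 = 38*13369 + 6819
13369 = 1*6819 + 6550
6819 = 1*6550 + 269
6550 = 24*269 + 94
269 = 2*94 + 81
94 = 1*81 + 13
81 = 6*13 + 3
13 = 4*3 + 1
3 = 3*1 + 0
Back-substitute:
1 = 13 − 4·3
1 = −4·81 + 25·13
1 = 25·94 − 29·81
1 = −29·269 + 83·94
1 = 83·6550 − 2021·269
1 = −2021·6819 + 2104·6550
1 = 2104·13369 − 4125·6819
1 = −4125·514841 + 158854·13369
1 = 158854·3617256 − 1116103·514841
So 514841·(-1116103) ≡ 1 (mod 3617256), i.e. 514841⁻¹ ≡ 2501153.
Then x ≡ 2501153·1130134 ≡ 2071166 (mod 3617256); the smallest non-negative solution is x = 2071166.

2071166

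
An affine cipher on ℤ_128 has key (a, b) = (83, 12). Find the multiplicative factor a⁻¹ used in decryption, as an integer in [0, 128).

91

Extended Euclidean algorithm:
128 = 1×83 + 45
83 = 1×45 + 38
45 = 1×38 + 7
38 = 5×7 + 3
7 = 2×3 + 1
3 = 3×1 + 0
Since gcd(83, 128) = 1, back-substitute to write 1 as a combination:
1 = 7 − 2·3
1 = −2·38 + 11·7
1 = 11·45 − 13·38
1 = −13·83 + 24·45
1 = 24·128 − 37·83
Hence 83⁻¹ ≡ -37 ≡ 91 (mod 128).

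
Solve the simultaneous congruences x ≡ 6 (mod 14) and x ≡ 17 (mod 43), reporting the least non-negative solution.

Write x = 6 + 14·k. Then 14·k ≡ 17 − 6 ≡ 11 (mod 43).
Need 14⁻¹ mod 43. Extended Euclid on (43, 14):
43 = 3×14 + 1
14 = 14×1 + 0
Back-substitute:
1 = 43 − 3·14
14⁻¹ ≡ 40 (mod 43), so k ≡ 40·11 ≡ 10 (mod 43).
x = 6 + 14·10 = 146.

146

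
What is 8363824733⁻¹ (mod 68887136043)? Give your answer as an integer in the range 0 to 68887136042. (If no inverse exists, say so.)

no inverse exists

Euclidean algorithm on 68887136043, 8363824733:
68887136043 = 8×8363824733 + 1976538179
8363824733 = 4×1976538179 + 457672017
1976538179 = 4×457672017 + 145850111
457672017 = 3×145850111 + 20121684
145850111 = 7×20121684 + 4998323
20121684 = 4×4998323 + 128392
4998323 = 38×128392 + 119427
128392 = 1×119427 + 8965
119427 = 13×8965 + 2882
8965 = 3×2882 + 319
2882 = 9×319 + 11
319 = 29×11 + 0
Since gcd = 11 > 1, 8363824733 is not a unit mod 68887136043.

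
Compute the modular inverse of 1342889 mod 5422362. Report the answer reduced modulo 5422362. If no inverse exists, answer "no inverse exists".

Extended Euclidean algorithm:
5422362 = 4×1342889 + 50806
1342889 = 26×50806 + 21933
50806 = 2×21933 + 6940
21933 = 3×6940 + 1113
6940 = 6×1113 + 262
1113 = 4×262 + 65
262 = 4×65 + 2
65 = 32×2 + 1
2 = 2×1 + 0
Since gcd(1342889, 5422362) = 1, back-substitute to write 1 as a combination:
1 = 65 − 32·2
1 = −32·262 + 129·65
1 = 129·1113 − 548·262
1 = −548·6940 + 3417·1113
1 = 3417·21933 − 10799·6940
1 = −10799·50806 + 25015·21933
1 = 25015·1342889 − 661189·50806
1 = −661189·5422362 + 2669771·1342889
So 1342889·2669771 ≡ 1 (mod 5422362).

2669771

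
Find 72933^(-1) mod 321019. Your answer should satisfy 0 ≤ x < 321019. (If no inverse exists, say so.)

Extended Euclidean algorithm:
321019 = 4·72933 + 29287
72933 = 2·29287 + 14359
29287 = 2·14359 + 569
14359 = 25·569 + 134
569 = 4·134 + 33
134 = 4·33 + 2
33 = 16·2 + 1
2 = 2·1 + 0
Since gcd(72933, 321019) = 1, back-substitute to write 1 as a combination:
1 = 33 − 16·2
1 = −16·134 + 65·33
1 = 65·569 − 276·134
1 = −276·14359 + 6965·569
1 = 6965·29287 − 14206·14359
1 = −14206·72933 + 35377·29287
1 = 35377·321019 − 155714·72933
Hence 72933⁻¹ ≡ -155714 ≡ 165305 (mod 321019).

165305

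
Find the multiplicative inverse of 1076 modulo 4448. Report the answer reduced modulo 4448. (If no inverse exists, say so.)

Compute gcd(1076, 4448):
4448 = 4*1076 + 144
1076 = 7*144 + 68
144 = 2*68 + 8
68 = 8*8 + 4
8 = 2*4 + 0
Since gcd = 4 > 1, 1076 is not a unit mod 4448.

no inverse exists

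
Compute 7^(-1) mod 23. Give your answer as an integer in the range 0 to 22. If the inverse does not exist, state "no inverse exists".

10

Apply the Euclidean algorithm to 23 and 7:
23 = 3×7 + 2
7 = 3×2 + 1
2 = 2×1 + 0
The gcd is 1. Working backward:
1 = 7 − 3·2
1 = −3·23 + 10·7
So 7·10 ≡ 1 (mod 23).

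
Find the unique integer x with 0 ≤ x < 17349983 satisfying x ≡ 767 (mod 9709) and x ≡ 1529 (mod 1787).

Write x = 767 + 9709·k. Then 9709·k ≡ 1529 − 767 ≡ 762 (mod 1787).
Need 9709⁻¹ mod 1787. Extended Euclid on (1787, 774):
1787 = 2*774 + 239
774 = 3*239 + 57
239 = 4*57 + 11
57 = 5*11 + 2
11 = 5*2 + 1
2 = 2*1 + 0
Back-substitute:
1 = 11 − 5·2
1 = −5·57 + 26·11
1 = 26·239 − 109·57
1 = −109·774 + 353·239
1 = 353·1787 − 815·774
9709⁻¹ ≡ 972 (mod 1787), so k ≡ 972·762 ≡ 846 (mod 1787).
x = 767 + 9709·846 = 8214581.

8214581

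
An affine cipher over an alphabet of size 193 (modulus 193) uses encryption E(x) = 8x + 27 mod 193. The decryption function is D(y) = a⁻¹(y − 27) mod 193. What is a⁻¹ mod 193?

169

Run Euclid on (193, 8):
193 = 24×8 + 1
8 = 8×1 + 0
Since gcd(8, 193) = 1, back-substitute to write 1 as a combination:
1 = 193 − 24·8
Hence 8⁻¹ ≡ -24 ≡ 169 (mod 193).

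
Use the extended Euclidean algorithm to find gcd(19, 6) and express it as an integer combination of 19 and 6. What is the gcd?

Apply Euclid's algorithm to 19 and 6:
19 = 3*6 + 1
6 = 6*1 + 0
gcd(19, 6) = 1.
Working backward:
1 = 19 − 3·6
So 1 = (1)·19 + (-3)·6.

1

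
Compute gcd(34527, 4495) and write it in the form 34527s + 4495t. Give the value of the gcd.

1

Euclidean algorithm:
34527 = 7*4495 + 3062
4495 = 1*3062 + 1433
3062 = 2*1433 + 196
1433 = 7*196 + 61
196 = 3*61 + 13
61 = 4*13 + 9
13 = 1*9 + 4
9 = 2*4 + 1
4 = 4*1 + 0
gcd(34527, 4495) = 1.
Back-substituting:
1 = 9 − 2·4
1 = −2·13 + 3·9
1 = 3·61 − 14·13
1 = −14·196 + 45·61
1 = 45·1433 − 329·196
1 = −329·3062 + 703·1433
1 = 703·4495 − 1032·3062
1 = −1032·34527 + 7927·4495
So 1 = (-1032)·34527 + (7927)·4495.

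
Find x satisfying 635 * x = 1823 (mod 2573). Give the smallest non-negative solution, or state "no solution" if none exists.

First find gcd(635, 2573):
2573 = 4*635 + 33
635 = 19*33 + 8
33 = 4*8 + 1
8 = 8*1 + 0
gcd = 1, so a unique solution mod 2573 exists.
Back-substitute for the Bézout coefficients:
1 = 33 − 4·8
1 = −4·635 + 77·33
1 = 77·2573 − 312·635
So 635·(-312) ≡ 1 (mod 2573), giving 635⁻¹ ≡ 2261.
x ≡ 635⁻¹·1823 ≡ 2261·1823 ≡ 2430 (mod 2573).

2430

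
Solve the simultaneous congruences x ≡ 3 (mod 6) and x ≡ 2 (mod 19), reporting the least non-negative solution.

Write x = 3 + 6·k. Then 6·k ≡ 2 − 3 ≡ 18 (mod 19).
Need 6⁻¹ mod 19. Extended Euclid on (19, 6):
19 = 3*6 + 1
6 = 6*1 + 0
Back-substitute:
1 = 19 − 3·6
6⁻¹ ≡ 16 (mod 19), so k ≡ 16·18 ≡ 3 (mod 19).
x = 3 + 6·3 = 21.

21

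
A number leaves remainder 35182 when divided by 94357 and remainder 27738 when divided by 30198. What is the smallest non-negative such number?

2727329910

Write x = 35182 + 94357·k. Then 94357·k ≡ 27738 − 35182 ≡ 22754 (mod 30198).
Need 94357⁻¹ mod 30198. Extended Euclid on (30198, 3763):
30198 = 8*3763 + 94
3763 = 40*94 + 3
94 = 31*3 + 1
3 = 3*1 + 0
Back-substitute:
1 = 94 − 31·3
1 = −31·3763 + 1241·94
1 = 1241·30198 − 9959·3763
94357⁻¹ ≡ 20239 (mod 30198), so k ≡ 20239·22754 ≡ 28904 (mod 30198).
x = 35182 + 94357·28904 = 2727329910.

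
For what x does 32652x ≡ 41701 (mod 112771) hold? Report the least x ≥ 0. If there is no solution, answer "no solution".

First find gcd(32652, 112771):
112771 = 3*32652 + 14815
32652 = 2*14815 + 3022
14815 = 4*3022 + 2727
3022 = 1*2727 + 295
2727 = 9*295 + 72
295 = 4*72 + 7
72 = 10*7 + 2
7 = 3*2 + 1
2 = 2*1 + 0
gcd = 1, so a unique solution mod 112771 exists.
Back-substitute for the Bézout coefficients:
1 = 7 − 3·2
1 = −3·72 + 31·7
1 = 31·295 − 127·72
1 = −127·2727 + 1174·295
1 = 1174·3022 − 1301·2727
1 = −1301·14815 + 6378·3022
1 = 6378·32652 − 14057·14815
1 = −14057·112771 + 48549·32652
So 32652·(48549) ≡ 1 (mod 112771), giving 32652⁻¹ ≡ 48549.
x ≡ 32652⁻¹·41701 ≡ 48549·41701 ≡ 76857 (mod 112771).

76857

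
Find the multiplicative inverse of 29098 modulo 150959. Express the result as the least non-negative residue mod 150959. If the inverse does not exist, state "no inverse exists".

134425

Extended Euclidean algorithm:
150959 = 5×29098 + 5469
29098 = 5×5469 + 1753
5469 = 3×1753 + 210
1753 = 8×210 + 73
210 = 2×73 + 64
73 = 1×64 + 9
64 = 7×9 + 1
9 = 9×1 + 0
The gcd is 1. Working backward:
1 = 64 − 7·9
1 = −7·73 + 8·64
1 = 8·210 − 23·73
1 = −23·1753 + 192·210
1 = 192·5469 − 599·1753
1 = −599·29098 + 3187·5469
1 = 3187·150959 − 16534·29098
So 29098·(-16534) ≡ 1 (mod 150959), and -16534 ≡ 134425 (mod 150959).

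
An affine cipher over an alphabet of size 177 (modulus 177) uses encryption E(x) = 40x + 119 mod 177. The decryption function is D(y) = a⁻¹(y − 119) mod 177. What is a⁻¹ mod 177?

Apply the Euclidean algorithm to 177 and 40:
177 = 4×40 + 17
40 = 2×17 + 6
17 = 2×6 + 5
6 = 1×5 + 1
5 = 5×1 + 0
The gcd is 1. Working backward:
1 = 6 − 5
1 = −17 + 3·6
1 = 3·40 − 7·17
1 = −7·177 + 31·40
So 40·31 ≡ 1 (mod 177).

31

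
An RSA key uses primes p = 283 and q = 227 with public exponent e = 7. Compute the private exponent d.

φ(n) = (p−1)(q−1) = 282·226 = 63732.
Need d with 7·d ≡ 1 (mod 63732). Apply the extended Euclidean algorithm:
63732 = 9104×7 + 4
7 = 1×4 + 3
4 = 1×3 + 1
3 = 3×1 + 0
Back-substitute:
1 = 4 − 3
1 = −7 + 2·4
1 = 2·63732 − 18209·7
So 7·(-18209) ≡ 1 (mod 63732), hence d ≡ -18209 ≡ 45523 (mod 63732).

45523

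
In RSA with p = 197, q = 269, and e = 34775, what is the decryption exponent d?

φ(n) = (p−1)(q−1) = 196·268 = 52528.
Need d with 34775·d ≡ 1 (mod 52528). Apply the extended Euclidean algorithm:
52528 = 1·34775 + 17753
34775 = 1·17753 + 17022
17753 = 1·17022 + 731
17022 = 23·731 + 209
731 = 3·209 + 104
209 = 2·104 + 1
104 = 104·1 + 0
Back-substitute:
1 = 209 − 2·104
1 = −2·731 + 7·209
1 = 7·17022 − 163·731
1 = −163·17753 + 170·17022
1 = 170·34775 − 333·17753
1 = −333·52528 + 503·34775
So 34775·503 ≡ 1 (mod 52528), hence d = 503.

503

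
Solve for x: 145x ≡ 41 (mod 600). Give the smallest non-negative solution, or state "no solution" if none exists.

gcd(145, 600):
600 = 4·145 + 20
145 = 7·20 + 5
20 = 4·5 + 0
gcd = 5, but 5 ∤ 41, so the congruence has no solution.

no solution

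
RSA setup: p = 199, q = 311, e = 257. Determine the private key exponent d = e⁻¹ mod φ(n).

φ(n) = (p−1)(q−1) = 198·310 = 61380.
Need d with 257·d ≡ 1 (mod 61380). Apply the extended Euclidean algorithm:
61380 = 238·257 + 214
257 = 1·214 + 43
214 = 4·43 + 42
43 = 1·42 + 1
42 = 42·1 + 0
Back-substitute:
1 = 43 − 42
1 = −214 + 5·43
1 = 5·257 − 6·214
1 = −6·61380 + 1433·257
So 257·1433 ≡ 1 (mod 61380), hence d = 1433.

1433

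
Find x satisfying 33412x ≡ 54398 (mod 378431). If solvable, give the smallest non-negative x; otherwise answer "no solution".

128554

First find gcd(33412, 378431):
378431 = 11·33412 + 10899
33412 = 3·10899 + 715
10899 = 15·715 + 174
715 = 4·174 + 19
174 = 9·19 + 3
19 = 6·3 + 1
3 = 3·1 + 0
gcd = 1, so a unique solution mod 378431 exists.
Back-substitute for the Bézout coefficients:
1 = 19 − 6·3
1 = −6·174 + 55·19
1 = 55·715 − 226·174
1 = −226·10899 + 3445·715
1 = 3445·33412 − 10561·10899
1 = −10561·378431 + 119616·33412
So 33412·(119616) ≡ 1 (mod 378431), giving 33412⁻¹ ≡ 119616.
x ≡ 33412⁻¹·54398 ≡ 119616·54398 ≡ 128554 (mod 378431).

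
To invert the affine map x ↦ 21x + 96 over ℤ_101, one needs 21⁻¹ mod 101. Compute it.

Run Euclid on (101, 21):
101 = 4*21 + 17
21 = 1*17 + 4
17 = 4*4 + 1
4 = 4*1 + 0
Since gcd(21, 101) = 1, back-substitute to write 1 as a combination:
1 = 17 − 4·4
1 = −4·21 + 5·17
1 = 5·101 − 24·21
Hence 21⁻¹ ≡ -24 ≡ 77 (mod 101).

77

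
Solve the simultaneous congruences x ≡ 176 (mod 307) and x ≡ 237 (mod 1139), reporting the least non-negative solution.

Write x = 176 + 307·k. Then 307·k ≡ 237 − 176 ≡ 61 (mod 1139).
Need 307⁻¹ mod 1139. Extended Euclid on (1139, 307):
1139 = 3*307 + 218
307 = 1*218 + 89
218 = 2*89 + 40
89 = 2*40 + 9
40 = 4*9 + 4
9 = 2*4 + 1
4 = 4*1 + 0
Back-substitute:
1 = 9 − 2·4
1 = −2·40 + 9·9
1 = 9·89 − 20·40
1 = −20·218 + 49·89
1 = 49·307 − 69·218
1 = −69·1139 + 256·307
307⁻¹ ≡ 256 (mod 1139), so k ≡ 256·61 ≡ 809 (mod 1139).
x = 176 + 307·809 = 248539.

248539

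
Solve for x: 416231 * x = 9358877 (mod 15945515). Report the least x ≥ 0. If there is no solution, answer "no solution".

10382377

First find gcd(416231, 15945515):
15945515 = 38·416231 + 128737
416231 = 3·128737 + 30020
128737 = 4·30020 + 8657
30020 = 3·8657 + 4049
8657 = 2·4049 + 559
4049 = 7·559 + 136
559 = 4·136 + 15
136 = 9·15 + 1
15 = 15·1 + 0
gcd = 1, so a unique solution mod 15945515 exists.
Back-substitute for the Bézout coefficients:
1 = 136 − 9·15
1 = −9·559 + 37·136
1 = 37·4049 − 268·559
1 = −268·8657 + 573·4049
1 = 573·30020 − 1987·8657
1 = −1987·128737 + 8521·30020
1 = 8521·416231 − 27550·128737
1 = −27550·15945515 + 1055421·416231
So 416231·(1055421) ≡ 1 (mod 15945515), giving 416231⁻¹ ≡ 1055421.
x ≡ 416231⁻¹·9358877 ≡ 1055421·9358877 ≡ 10382377 (mod 15945515).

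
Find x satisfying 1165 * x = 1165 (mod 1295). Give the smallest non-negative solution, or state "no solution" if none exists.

1

First find gcd(1165, 1295):
1295 = 1·1165 + 130
1165 = 8·130 + 125
130 = 1·125 + 5
125 = 25·5 + 0
gcd = 5 and 5 | 1165, so solutions exist. Divide through by 5: 233x ≡ 233 (mod 259).
Now find 233⁻¹ mod 259:
259 = 1·233 + 26
233 = 8·26 + 25
26 = 1·25 + 1
25 = 25·1 + 0
Back-substitute:
1 = 26 − 25
1 = −233 + 9·26
1 = 9·259 − 10·233
So 233·(-10) ≡ 1 (mod 259), i.e. 233⁻¹ ≡ 249.
Then x ≡ 249·233 ≡ 1 (mod 259); the smallest non-negative solution is x = 1.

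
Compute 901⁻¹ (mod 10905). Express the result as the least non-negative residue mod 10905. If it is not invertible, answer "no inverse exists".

Apply the Euclidean algorithm to 10905 and 901:
10905 = 12*901 + 93
901 = 9*93 + 64
93 = 1*64 + 29
64 = 2*29 + 6
29 = 4*6 + 5
6 = 1*5 + 1
5 = 5*1 + 0
gcd = 1, so the inverse exists. Back-substitute:
1 = 6 − 5
1 = −29 + 5·6
1 = 5·64 − 11·29
1 = −11·93 + 16·64
1 = 16·901 − 155·93
1 = −155·10905 + 1876·901
So 901·1876 ≡ 1 (mod 10905).

1876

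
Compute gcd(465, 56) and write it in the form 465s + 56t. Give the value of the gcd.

1

Repeated division:
465 = 8·56 + 17
56 = 3·17 + 5
17 = 3·5 + 2
5 = 2·2 + 1
2 = 2·1 + 0
gcd(465, 56) = 1.
Express as a combination:
1 = 5 − 2·2
1 = −2·17 + 7·5
1 = 7·56 − 23·17
1 = −23·465 + 191·56
So 1 = (-23)·465 + (191)·56.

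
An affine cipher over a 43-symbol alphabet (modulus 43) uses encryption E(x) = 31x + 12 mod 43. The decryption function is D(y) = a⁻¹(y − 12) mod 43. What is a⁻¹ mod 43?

25

Run Euclid on (43, 31):
43 = 1*31 + 12
31 = 2*12 + 7
12 = 1*7 + 5
7 = 1*5 + 2
5 = 2*2 + 1
2 = 2*1 + 0
The gcd is 1. Working backward:
1 = 5 − 2·2
1 = −2·7 + 3·5
1 = 3·12 − 5·7
1 = −5·31 + 13·12
1 = 13·43 − 18·31
Hence 31⁻¹ ≡ -18 ≡ 25 (mod 43).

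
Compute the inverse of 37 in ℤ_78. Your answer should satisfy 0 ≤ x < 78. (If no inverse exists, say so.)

Run Euclid on (78, 37):
78 = 2×37 + 4
37 = 9×4 + 1
4 = 4×1 + 0
The gcd is 1. Working backward:
1 = 37 − 9·4
1 = −9·78 + 19·37
So 37·19 ≡ 1 (mod 78).

19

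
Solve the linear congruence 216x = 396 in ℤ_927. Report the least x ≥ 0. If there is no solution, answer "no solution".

19

First find gcd(216, 927):
927 = 4×216 + 63
216 = 3×63 + 27
63 = 2×27 + 9
27 = 3×9 + 0
gcd = 9 and 9 | 396, so solutions exist. Divide through by 9: 24x ≡ 44 (mod 103).
Now find 24⁻¹ mod 103:
103 = 4*24 + 7
24 = 3*7 + 3
7 = 2*3 + 1
3 = 3*1 + 0
Back-substitute:
1 = 7 − 2·3
1 = −2·24 + 7·7
1 = 7·103 − 30·24
So 24·(-30) ≡ 1 (mod 103), i.e. 24⁻¹ ≡ 73.
Then x ≡ 73·44 ≡ 19 (mod 103); the smallest non-negative solution is x = 19.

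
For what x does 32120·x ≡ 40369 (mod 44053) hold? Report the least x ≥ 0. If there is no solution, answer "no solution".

First find gcd(32120, 44053):
44053 = 1·32120 + 11933
32120 = 2·11933 + 8254
11933 = 1·8254 + 3679
8254 = 2·3679 + 896
3679 = 4·896 + 95
896 = 9·95 + 41
95 = 2·41 + 13
41 = 3·13 + 2
13 = 6·2 + 1
2 = 2·1 + 0
gcd = 1, so a unique solution mod 44053 exists.
Back-substitute for the Bézout coefficients:
1 = 13 − 6·2
1 = −6·41 + 19·13
1 = 19·95 − 44·41
1 = −44·896 + 415·95
1 = 415·3679 − 1704·896
1 = −1704·8254 + 3823·3679
1 = 3823·11933 − 5527·8254
1 = −5527·32120 + 14877·11933
1 = 14877·44053 − 20404·32120
So 32120·(-20404) ≡ 1 (mod 44053), giving 32120⁻¹ ≡ 23649.
x ≡ 32120⁻¹·40369 ≡ 23649·40369 ≡ 13918 (mod 44053).

13918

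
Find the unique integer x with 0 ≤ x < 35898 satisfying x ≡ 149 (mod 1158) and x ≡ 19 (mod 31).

25625

Write x = 149 + 1158·k. Then 1158·k ≡ 19 − 149 ≡ 25 (mod 31).
Need 1158⁻¹ mod 31. Extended Euclid on (31, 11):
31 = 2·11 + 9
11 = 1·9 + 2
9 = 4·2 + 1
2 = 2·1 + 0
Back-substitute:
1 = 9 − 4·2
1 = −4·11 + 5·9
1 = 5·31 − 14·11
1158⁻¹ ≡ 17 (mod 31), so k ≡ 17·25 ≡ 22 (mod 31).
x = 149 + 1158·22 = 25625.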